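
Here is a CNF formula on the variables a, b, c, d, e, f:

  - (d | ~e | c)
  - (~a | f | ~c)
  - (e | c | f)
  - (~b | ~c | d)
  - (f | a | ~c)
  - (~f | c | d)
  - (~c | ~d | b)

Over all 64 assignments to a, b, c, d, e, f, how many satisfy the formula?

Case analysis on c and d:
  c=T, d=T: remaining (a,b,e,f) ∈ {(F,T,F,T); (F,T,T,T); (T,T,F,T); (T,T,T,T)} — 4.
  c=T, d=F: remaining (a,b,e,f) ∈ {(F,F,F,T); (F,F,T,T); (T,F,F,T); (T,F,T,T)} — 4.
  c=F, d=T: a, b free; 3 ways for (e,f) × 2^2 = 12.
  c=F, d=F: a clause becomes empty — 0.
Total: 4 + 4 + 12 + 0 = 20.

20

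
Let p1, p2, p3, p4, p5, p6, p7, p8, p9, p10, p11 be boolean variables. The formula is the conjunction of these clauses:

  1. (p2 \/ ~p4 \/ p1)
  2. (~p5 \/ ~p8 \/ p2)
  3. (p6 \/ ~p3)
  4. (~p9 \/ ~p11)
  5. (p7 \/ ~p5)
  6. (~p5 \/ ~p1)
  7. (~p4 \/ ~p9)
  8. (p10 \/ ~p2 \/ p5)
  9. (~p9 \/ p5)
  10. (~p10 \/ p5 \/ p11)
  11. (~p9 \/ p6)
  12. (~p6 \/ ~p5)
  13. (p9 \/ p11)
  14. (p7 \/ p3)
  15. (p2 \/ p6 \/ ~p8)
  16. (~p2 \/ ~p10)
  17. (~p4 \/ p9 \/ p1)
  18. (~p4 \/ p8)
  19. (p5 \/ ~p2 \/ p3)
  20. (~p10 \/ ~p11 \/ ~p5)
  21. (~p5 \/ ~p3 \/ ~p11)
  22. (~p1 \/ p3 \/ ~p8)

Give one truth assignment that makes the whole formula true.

p1=1, p2=0, p3=1, p4=0, p5=0, p6=1, p7=1, p8=0, p9=0, p10=1, p11=1

Pure literal: p4 appears only negated; assign p4 = False.
p7 occurs only positively in the remaining clauses — set p7 = True.
Try p1 = True.
  then p5 is forced to False.
  then p9 is forced to False.
  then p11 is forced to True.
For the remaining variables, p2 = False, p3 = True, p6 = True, p8 = False, p10 = True works.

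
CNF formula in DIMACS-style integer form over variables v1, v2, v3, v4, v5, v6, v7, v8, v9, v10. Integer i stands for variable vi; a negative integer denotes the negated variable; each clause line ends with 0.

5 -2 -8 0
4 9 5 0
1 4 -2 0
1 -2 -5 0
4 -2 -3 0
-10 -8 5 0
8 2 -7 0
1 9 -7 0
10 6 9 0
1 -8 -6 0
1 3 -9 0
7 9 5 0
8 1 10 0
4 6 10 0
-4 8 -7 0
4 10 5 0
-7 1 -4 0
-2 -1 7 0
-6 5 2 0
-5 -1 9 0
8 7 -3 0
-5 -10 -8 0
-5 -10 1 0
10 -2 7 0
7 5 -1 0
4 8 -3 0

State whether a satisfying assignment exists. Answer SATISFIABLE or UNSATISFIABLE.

SATISFIABLE

Try v1 = True.
Set v2 = True and propagate.
  then v7 is forced to True.
For the remaining variables, v3 = False, v4 = True, v5 = True, v6 = True, v8 = True, v9 = True, v10 = False works.
So v1=True, v2=True, v3=False, v4=True, v5=True, v6=True, v7=True, v8=True, v9=True, v10=False is a satisfying assignment.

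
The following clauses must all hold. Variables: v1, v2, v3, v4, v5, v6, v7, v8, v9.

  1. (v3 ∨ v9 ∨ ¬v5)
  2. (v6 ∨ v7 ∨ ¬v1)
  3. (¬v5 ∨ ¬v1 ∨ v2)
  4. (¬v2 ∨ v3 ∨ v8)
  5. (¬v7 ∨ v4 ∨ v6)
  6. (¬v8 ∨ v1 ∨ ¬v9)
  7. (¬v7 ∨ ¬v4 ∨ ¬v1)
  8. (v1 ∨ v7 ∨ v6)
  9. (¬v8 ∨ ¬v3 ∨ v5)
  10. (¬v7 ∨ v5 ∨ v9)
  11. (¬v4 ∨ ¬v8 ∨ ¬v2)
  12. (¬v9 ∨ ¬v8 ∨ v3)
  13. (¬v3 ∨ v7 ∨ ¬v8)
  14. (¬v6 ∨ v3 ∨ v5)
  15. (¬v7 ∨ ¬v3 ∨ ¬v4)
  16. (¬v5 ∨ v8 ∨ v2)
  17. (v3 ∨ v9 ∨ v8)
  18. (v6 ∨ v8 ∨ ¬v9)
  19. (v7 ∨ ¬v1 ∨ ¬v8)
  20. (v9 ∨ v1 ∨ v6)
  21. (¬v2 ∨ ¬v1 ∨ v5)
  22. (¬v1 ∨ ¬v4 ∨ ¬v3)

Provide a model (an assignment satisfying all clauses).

v1=T, v2=T, v3=T, v4=F, v5=T, v6=T, v7=T, v8=F, v9=T

Check each clause:
  1. (v9 ∨ ¬v5 ∨ v3) — v9 is true.
  2. (v7 ∨ v6 ∨ ¬v1) — v7 is true.
  3. (¬v5 ∨ v2 ∨ ¬v1) — v2 is true.
  4. (v3 ∨ v8 ∨ ¬v2) — v3 is true.
  5. (v4 ∨ ¬v7 ∨ v6) — v6 is true.
  6. (¬v9 ∨ ¬v8 ∨ v1) — ¬v8 is true.
  7. (¬v1 ∨ ¬v7 ∨ ¬v4) — ¬v4 is true.
  8. (v6 ∨ v1 ∨ v7) — v1 is true.
  9. (v5 ∨ ¬v3 ∨ ¬v8) — ¬v8 is true.
  10. (v9 ∨ v5 ∨ ¬v7) — v5 is true.
  11. (¬v2 ∨ ¬v4 ∨ ¬v8) — ¬v8 is true.
  12. (v3 ∨ ¬v8 ∨ ¬v9) — ¬v8 is true.
  13. (v7 ∨ ¬v3 ∨ ¬v8) — ¬v8 is true.
  14. (v3 ∨ ¬v6 ∨ v5) — v3 is true.
  15. (¬v4 ∨ ¬v7 ∨ ¬v3) — ¬v4 is true.
  16. (v2 ∨ v8 ∨ ¬v5) — v2 is true.
  17. (v3 ∨ v8 ∨ v9) — v9 is true.
  18. (v6 ∨ ¬v9 ∨ v8) — v6 is true.
  19. (v7 ∨ ¬v8 ∨ ¬v1) — ¬v8 is true.
  20. (v6 ∨ v1 ∨ v9) — v9 is true.
  21. (¬v1 ∨ v5 ∨ ¬v2) — v5 is true.
  22. (¬v1 ∨ ¬v3 ∨ ¬v4) — ¬v4 is true.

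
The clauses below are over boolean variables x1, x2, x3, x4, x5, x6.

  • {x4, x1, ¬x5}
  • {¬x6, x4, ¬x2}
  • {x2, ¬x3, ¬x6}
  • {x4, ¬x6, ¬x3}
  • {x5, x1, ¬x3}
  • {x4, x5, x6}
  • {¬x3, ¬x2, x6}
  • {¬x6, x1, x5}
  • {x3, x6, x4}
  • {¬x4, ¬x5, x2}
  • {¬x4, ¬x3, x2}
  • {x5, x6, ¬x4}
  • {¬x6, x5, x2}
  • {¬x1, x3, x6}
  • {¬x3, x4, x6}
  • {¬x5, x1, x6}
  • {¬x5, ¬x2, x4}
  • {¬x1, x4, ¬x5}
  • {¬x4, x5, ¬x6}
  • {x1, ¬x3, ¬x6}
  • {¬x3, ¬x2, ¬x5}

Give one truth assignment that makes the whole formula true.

x1 = True, x2 = True, x3 = False, x4 = True, x5 = True, x6 = True

Check each clause:
  1. {x4, ¬x5, x1} — x1 is true.
  2. {¬x6, x4, ¬x2} — x4 is true.
  3. {¬x6, ¬x3, x2} — x2 is true.
  4. {¬x3, x4, ¬x6} — x4 is true.
  5. {¬x3, x1, x5} — x1 is true.
  6. {x5, x4, x6} — x4 is true.
  7. {x6, ¬x2, ¬x3} — ¬x3 is true.
  8. {¬x6, x1, x5} — x1 is true.
  9. {x3, x6, x4} — x4 is true.
  10. {¬x4, x2, ¬x5} — x2 is true.
  11. {¬x3, ¬x4, x2} — x2 is true.
  12. {x5, ¬x4, x6} — x5 is true.
  13. {¬x6, x2, x5} — x2 is true.
  14. {x3, ¬x1, x6} — x6 is true.
  15. {x4, ¬x3, x6} — x4 is true.
  16. {x1, x6, ¬x5} — x1 is true.
  17. {x4, ¬x5, ¬x2} — x4 is true.
  18. {¬x1, ¬x5, x4} — x4 is true.
  19. {x5, ¬x4, ¬x6} — x5 is true.
  20. {¬x6, x1, ¬x3} — x1 is true.
  21. {¬x2, ¬x3, ¬x5} — ¬x3 is true.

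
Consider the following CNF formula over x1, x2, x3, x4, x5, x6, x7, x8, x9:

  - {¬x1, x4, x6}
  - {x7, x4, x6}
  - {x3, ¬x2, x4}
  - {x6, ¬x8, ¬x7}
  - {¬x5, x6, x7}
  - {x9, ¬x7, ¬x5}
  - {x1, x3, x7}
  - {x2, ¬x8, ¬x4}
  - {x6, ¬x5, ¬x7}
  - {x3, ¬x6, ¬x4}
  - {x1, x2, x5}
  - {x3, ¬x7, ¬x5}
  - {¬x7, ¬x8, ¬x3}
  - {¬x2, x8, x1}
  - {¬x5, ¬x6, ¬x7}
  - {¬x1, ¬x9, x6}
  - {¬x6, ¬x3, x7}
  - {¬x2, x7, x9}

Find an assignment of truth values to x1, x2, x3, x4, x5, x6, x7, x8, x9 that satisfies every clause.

x1 = 1, x2 = 0, x3 = 1, x4 = 0, x5 = 0, x6 = 1, x7 = 1, x8 = 0, x9 = 0

Branch on x1: take x1 = True.
Try x2 = False.
Branch on x3: take x3 = True.
For the remaining variables, x4 = False, x5 = False, x6 = True, x7 = True, x8 = False, x9 = False works.
Check each clause:
  1. {¬x1, x4, x6} — x6 is true.
  2. {x4, x6, x7} — x6 is true.
  3. {¬x2, x3, x4} — x3 is true.
  4. {¬x8, x6, ¬x7} — ¬x8 is true.
  5. {x7, ¬x5, x6} — ¬x5 is true.
  6. {¬x7, x9, ¬x5} — ¬x5 is true.
  7. {x3, x1, x7} — x1 is true.
  8. {¬x8, ¬x4, x2} — ¬x8 is true.
  9. {¬x7, x6, ¬x5} — ¬x5 is true.
  10. {x3, ¬x4, ¬x6} — x3 is true.
  11. {x5, x2, x1} — x1 is true.
  12. {¬x7, x3, ¬x5} — x3 is true.
  13. {¬x3, ¬x7, ¬x8} — ¬x8 is true.
  14. {x8, ¬x2, x1} — x1 is true.
  15. {¬x7, ¬x5, ¬x6} — ¬x5 is true.
  16. {x6, ¬x1, ¬x9} — ¬x9 is true.
  17. {x7, ¬x3, ¬x6} — x7 is true.
  18. {x9, ¬x2, x7} — ¬x2 is true.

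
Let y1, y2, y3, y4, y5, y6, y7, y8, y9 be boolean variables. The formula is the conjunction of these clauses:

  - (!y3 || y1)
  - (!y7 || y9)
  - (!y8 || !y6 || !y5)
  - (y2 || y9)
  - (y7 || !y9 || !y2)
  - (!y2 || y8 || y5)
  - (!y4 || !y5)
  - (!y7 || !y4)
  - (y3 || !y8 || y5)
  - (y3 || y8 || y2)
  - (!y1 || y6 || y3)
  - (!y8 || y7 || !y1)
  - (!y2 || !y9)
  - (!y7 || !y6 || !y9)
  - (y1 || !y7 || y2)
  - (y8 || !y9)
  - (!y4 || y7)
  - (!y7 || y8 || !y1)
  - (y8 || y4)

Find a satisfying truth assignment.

Try y1 = False.
  then y3 is forced to False.
Branch on y2: take y2 = False.
  then y9 is forced to True.
  then y8 is forced to True.
  then y5 is forced to True.
  then y6 is forced to False.
  then y4 is forced to False.
  then y7 is forced to False.
Check each clause:
  1. (y1 || !y3) — !y3 is true.
  2. (y9 || !y7) — !y7 is true.
  3. (!y8 || !y5 || !y6) — !y6 is true.
  4. (y2 || y9) — y9 is true.
  5. (!y9 || !y2 || y7) — !y2 is true.
  6. (y8 || !y2 || y5) — y8 is true.
  7. (!y4 || !y5) — !y4 is true.
  8. (!y4 || !y7) — !y7 is true.
  9. (!y8 || y5 || y3) — y5 is true.
  10. (y8 || y3 || y2) — y8 is true.
  11. (!y1 || y6 || y3) — !y1 is true.
  12. (y7 || !y1 || !y8) — !y1 is true.
  13. (!y2 || !y9) — !y2 is true.
  14. (!y9 || !y6 || !y7) — !y7 is true.
  15. (!y7 || y2 || y1) — !y7 is true.
  16. (!y9 || y8) — y8 is true.
  17. (!y4 || y7) — !y4 is true.
  18. (!y1 || y8 || !y7) — y8 is true.
  19. (y8 || y4) — y8 is true.

y1 = 0, y2 = 0, y3 = 0, y4 = 0, y5 = 1, y6 = 0, y7 = 0, y8 = 1, y9 = 1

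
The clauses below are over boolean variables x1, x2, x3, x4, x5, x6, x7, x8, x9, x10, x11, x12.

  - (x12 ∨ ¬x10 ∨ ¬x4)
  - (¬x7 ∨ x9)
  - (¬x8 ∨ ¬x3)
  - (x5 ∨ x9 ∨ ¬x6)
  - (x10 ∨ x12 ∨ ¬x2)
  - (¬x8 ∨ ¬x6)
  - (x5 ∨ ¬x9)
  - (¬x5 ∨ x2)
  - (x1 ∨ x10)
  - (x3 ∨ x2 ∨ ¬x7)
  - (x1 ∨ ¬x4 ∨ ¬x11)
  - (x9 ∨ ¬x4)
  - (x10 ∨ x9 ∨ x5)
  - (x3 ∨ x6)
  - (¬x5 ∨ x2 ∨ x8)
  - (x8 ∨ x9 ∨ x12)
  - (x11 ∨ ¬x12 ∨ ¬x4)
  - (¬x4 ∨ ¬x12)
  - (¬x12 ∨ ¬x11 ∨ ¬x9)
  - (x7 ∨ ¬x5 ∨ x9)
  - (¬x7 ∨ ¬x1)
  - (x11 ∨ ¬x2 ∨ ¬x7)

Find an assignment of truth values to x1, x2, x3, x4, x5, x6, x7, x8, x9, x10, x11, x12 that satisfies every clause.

Pure literal: x4 appears only negated; assign x4 = False.
Try x1 = False.
  then x10 is forced to True.
Try x2 = True.
The remaining clauses are satisfied by x3 = False, x5 = True, x6 = True, x7 = True, x8 = False, x9 = True, x11 = True, x12 = False.
Every clause has at least one true literal under this assignment.

x1=False, x2=True, x3=False, x4=False, x5=True, x6=True, x7=True, x8=False, x9=True, x10=True, x11=True, x12=False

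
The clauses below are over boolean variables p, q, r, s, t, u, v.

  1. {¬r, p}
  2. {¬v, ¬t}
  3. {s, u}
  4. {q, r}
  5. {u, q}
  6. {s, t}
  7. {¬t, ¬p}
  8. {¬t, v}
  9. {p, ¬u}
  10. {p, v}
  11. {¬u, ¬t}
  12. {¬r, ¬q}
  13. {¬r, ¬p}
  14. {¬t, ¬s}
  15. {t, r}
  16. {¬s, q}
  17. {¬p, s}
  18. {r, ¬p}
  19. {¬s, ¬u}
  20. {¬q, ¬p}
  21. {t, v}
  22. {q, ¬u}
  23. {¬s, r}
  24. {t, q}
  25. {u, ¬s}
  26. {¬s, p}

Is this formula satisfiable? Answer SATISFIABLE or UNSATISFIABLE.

p = True:
  propagation gives t=False, s=True, r=False; an empty clause results — contradiction.
p = False:
  propagation gives r=False, q=True, u=False, s=True; an empty clause results — contradiction.
Every branch closes, so no satisfying assignment exists.

UNSATISFIABLE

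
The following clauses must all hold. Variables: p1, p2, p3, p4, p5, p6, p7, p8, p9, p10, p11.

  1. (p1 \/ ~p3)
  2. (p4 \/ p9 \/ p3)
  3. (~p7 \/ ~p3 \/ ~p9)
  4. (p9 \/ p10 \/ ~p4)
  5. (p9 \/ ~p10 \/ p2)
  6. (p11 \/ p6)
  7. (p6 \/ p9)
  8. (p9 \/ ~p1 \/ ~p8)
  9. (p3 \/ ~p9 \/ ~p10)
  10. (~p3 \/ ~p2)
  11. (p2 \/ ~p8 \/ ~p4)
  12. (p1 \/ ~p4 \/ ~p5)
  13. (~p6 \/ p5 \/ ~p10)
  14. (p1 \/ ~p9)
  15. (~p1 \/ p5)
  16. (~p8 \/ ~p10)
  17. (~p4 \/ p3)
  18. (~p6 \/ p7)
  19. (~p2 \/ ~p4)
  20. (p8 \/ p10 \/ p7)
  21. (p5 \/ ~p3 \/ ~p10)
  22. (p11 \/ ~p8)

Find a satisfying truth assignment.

Pure literal: p11 appears only positively; assign p11 = True.
Set p1 = True and propagate.
  then p5 is forced to True.
Try p2 = False.
Try p3 = True.
The remaining clauses are satisfied by p4 = False, p6 = True, p7 = True, p8 = False, p9 = False, p10 = False.
Every clause has at least one true literal under this assignment.
Check each clause:
  1. (p1 \/ ~p3) — p1 is true.
  2. (p4 \/ p9 \/ p3) — p3 is true.
  3. (~p9 \/ ~p7 \/ ~p3) — ~p9 is true.
  4. (~p4 \/ p9 \/ p10) — ~p4 is true.
  5. (p9 \/ ~p10 \/ p2) — ~p10 is true.
  6. (p11 \/ p6) — p11 is true.
  7. (p9 \/ p6) — p6 is true.
  8. (~p8 \/ ~p1 \/ p9) — ~p8 is true.
  9. (~p10 \/ ~p9 \/ p3) — p3 is true.
  10. (~p2 \/ ~p3) — ~p2 is true.
  11. (~p8 \/ p2 \/ ~p4) — ~p8 is true.
  12. (~p4 \/ p1 \/ ~p5) — p1 is true.
  13. (~p6 \/ p5 \/ ~p10) — p5 is true.
  14. (p1 \/ ~p9) — p1 is true.
  15. (p5 \/ ~p1) — p5 is true.
  16. (~p10 \/ ~p8) — ~p8 is true.
  17. (~p4 \/ p3) — p3 is true.
  18. (p7 \/ ~p6) — p7 is true.
  19. (~p2 \/ ~p4) — ~p4 is true.
  20. (p10 \/ p7 \/ p8) — p7 is true.
  21. (~p10 \/ p5 \/ ~p3) — p5 is true.
  22. (p11 \/ ~p8) — ~p8 is true.

p1=True  p2=False  p3=True  p4=False  p5=True  p6=True  p7=True  p8=False  p9=False  p10=False  p11=True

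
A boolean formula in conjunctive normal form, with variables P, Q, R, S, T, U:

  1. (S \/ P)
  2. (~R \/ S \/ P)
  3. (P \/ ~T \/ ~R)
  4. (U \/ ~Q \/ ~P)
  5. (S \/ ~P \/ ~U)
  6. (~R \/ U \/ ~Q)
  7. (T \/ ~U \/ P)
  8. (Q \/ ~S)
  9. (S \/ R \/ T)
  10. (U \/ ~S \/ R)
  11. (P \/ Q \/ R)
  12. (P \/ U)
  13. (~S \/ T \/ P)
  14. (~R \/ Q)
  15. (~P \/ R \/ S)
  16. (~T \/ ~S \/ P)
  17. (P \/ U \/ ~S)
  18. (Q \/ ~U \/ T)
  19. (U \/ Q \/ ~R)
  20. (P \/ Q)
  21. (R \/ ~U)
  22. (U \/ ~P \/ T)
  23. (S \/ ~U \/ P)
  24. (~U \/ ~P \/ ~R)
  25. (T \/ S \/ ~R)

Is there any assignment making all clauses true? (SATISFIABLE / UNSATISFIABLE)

UNSATISFIABLE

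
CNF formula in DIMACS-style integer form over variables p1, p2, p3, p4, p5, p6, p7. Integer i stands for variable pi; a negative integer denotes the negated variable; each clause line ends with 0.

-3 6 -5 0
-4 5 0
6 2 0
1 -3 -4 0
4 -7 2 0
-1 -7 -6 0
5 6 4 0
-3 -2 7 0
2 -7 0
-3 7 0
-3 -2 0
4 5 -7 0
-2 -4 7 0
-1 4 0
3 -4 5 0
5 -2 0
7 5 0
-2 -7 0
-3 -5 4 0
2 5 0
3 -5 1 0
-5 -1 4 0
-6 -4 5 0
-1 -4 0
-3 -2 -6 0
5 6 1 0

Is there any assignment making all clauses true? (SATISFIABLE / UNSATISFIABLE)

p5 = True:
  p2 = True:
    propagation gives p3=False, p7=False, p4=False, p1=False; an empty clause results — contradiction.
  p2 = False:
    propagation gives p6=True, p7=False, p3=False, p1=True; an empty clause results — contradiction.
p5 = False:
  propagation gives p4=False, p6=True, p7=False; an empty clause results — contradiction.
Every branch closes, so no satisfying assignment exists.

UNSATISFIABLE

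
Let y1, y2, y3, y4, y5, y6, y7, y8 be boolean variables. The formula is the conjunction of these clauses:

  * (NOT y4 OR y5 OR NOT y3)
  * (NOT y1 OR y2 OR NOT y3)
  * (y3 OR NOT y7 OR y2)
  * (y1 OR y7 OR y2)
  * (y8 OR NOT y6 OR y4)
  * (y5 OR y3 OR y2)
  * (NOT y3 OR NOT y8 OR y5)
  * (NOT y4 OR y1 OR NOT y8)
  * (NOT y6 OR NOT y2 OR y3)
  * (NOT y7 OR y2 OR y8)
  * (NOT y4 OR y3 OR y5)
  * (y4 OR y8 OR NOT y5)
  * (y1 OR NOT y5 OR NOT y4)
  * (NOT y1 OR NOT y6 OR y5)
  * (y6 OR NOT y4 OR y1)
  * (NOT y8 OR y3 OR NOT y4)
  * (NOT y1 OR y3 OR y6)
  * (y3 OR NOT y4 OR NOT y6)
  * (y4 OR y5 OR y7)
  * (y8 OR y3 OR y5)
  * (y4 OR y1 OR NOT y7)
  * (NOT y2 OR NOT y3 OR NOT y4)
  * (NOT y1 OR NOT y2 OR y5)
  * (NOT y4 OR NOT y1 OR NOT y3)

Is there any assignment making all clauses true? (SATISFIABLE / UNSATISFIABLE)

SATISFIABLE

Set y1 = True and propagate.
Try y2 = True.
  then y5 is forced to True.
For the remaining variables, y3 = True, y4 = False, y6 = True, y7 = False, y8 = True works.
So y1 = T, y2 = T, y3 = T, y4 = F, y5 = T, y6 = T, y7 = F, y8 = T is a satisfying assignment.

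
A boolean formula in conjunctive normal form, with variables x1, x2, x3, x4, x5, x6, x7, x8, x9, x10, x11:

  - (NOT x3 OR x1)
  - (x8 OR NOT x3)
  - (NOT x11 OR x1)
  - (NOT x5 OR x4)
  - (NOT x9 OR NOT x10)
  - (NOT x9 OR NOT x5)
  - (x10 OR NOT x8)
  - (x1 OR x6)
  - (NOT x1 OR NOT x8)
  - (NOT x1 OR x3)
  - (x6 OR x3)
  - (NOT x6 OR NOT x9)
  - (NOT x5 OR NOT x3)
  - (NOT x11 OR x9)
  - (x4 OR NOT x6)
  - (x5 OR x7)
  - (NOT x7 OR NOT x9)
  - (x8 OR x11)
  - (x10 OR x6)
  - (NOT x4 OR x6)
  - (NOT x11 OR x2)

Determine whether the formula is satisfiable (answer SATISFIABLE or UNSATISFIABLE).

SATISFIABLE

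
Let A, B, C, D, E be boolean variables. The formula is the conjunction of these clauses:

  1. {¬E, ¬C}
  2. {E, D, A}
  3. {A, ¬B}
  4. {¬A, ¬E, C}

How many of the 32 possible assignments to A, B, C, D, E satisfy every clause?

12

Split on A, then E.
  A=1, E=1: a clause becomes empty — 0.
  A=1, E=0: B, C, D free → 2^3 = 8.
  A=0, E=1: remaining (B,C,D) ∈ {(0,0,0); (0,0,1)} — 2.
  A=0, E=0: remaining (B,C,D) ∈ {(0,0,1); (0,1,1)} — 2.
Total: 0 + 8 + 2 + 2 = 12.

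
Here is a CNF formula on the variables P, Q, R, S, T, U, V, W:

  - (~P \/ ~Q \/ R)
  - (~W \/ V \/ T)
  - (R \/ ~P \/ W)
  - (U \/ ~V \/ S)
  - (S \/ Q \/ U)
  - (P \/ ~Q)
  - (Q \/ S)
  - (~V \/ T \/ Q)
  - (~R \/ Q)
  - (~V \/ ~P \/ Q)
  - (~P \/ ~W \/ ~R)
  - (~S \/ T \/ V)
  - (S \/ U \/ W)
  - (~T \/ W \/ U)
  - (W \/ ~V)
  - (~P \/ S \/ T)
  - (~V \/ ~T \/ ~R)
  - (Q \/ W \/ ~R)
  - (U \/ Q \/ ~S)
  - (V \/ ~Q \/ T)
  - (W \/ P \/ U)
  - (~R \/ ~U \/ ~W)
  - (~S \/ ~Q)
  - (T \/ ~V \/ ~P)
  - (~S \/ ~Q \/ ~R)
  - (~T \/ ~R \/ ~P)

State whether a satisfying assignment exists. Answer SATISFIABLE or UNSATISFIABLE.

SATISFIABLE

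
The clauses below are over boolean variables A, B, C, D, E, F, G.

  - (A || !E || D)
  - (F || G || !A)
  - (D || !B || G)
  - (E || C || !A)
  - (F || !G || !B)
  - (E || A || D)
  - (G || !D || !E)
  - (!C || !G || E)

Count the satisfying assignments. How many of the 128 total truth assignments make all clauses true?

Split on E, then G.
  E=T, G=T: C free; 9 ways for (A,B,D,F) × 2^1 = 18.
  E=T, G=F: remaining (A,B,C,D,F) ∈ {(T,F,F,F,T); (T,F,T,F,T)} — 2.
  E=F, G=T: remaining (A,B,C,D,F) ∈ {(F,F,F,T,F); (F,F,F,T,T); (F,T,F,T,T)} — 3.
  E=F, G=F: 11 of the 32 assignments to (A,B,C,D,F) work.
Total: 18 + 2 + 3 + 11 = 34.

34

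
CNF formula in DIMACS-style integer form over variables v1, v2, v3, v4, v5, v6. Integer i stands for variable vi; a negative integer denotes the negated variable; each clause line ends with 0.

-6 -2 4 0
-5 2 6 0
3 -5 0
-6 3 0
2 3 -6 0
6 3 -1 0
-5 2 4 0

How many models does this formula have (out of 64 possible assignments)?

26

Case analysis on v6 and v2:
  v6=T, v2=T: remaining (v1,v3,v4,v5) ∈ {(F,T,T,F); (F,T,T,T); (T,T,T,F); (T,T,T,T)} — 4.
  v6=T, v2=F: v1 free; 3 ways for (v3,v4,v5) × 2^1 = 6.
  v6=F, v2=T: v4 free; 5 ways for (v1,v3,v5) × 2^1 = 10.
  v6=F, v2=F: v4 free; 3 ways for (v1,v3,v5) × 2^1 = 6.
Total: 4 + 6 + 10 + 6 = 26.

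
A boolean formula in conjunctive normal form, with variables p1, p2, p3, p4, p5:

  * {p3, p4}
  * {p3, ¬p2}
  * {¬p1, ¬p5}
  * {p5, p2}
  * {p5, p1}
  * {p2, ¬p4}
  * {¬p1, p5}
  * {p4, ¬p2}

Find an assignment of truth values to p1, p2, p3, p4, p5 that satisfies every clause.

p1 = 0, p2 = 0, p3 = 1, p4 = 0, p5 = 1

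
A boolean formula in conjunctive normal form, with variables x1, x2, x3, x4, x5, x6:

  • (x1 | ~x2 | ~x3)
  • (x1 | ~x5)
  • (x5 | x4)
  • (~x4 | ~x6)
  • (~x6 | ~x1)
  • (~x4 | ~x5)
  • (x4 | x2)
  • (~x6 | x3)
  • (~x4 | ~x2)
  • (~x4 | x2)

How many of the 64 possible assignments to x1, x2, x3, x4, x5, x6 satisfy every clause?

2

The models are:
  x1=T x2=T x3=F x4=F x5=T x6=F
  x1=T x2=T x3=T x4=F x5=T x6=F
That's 2 in total.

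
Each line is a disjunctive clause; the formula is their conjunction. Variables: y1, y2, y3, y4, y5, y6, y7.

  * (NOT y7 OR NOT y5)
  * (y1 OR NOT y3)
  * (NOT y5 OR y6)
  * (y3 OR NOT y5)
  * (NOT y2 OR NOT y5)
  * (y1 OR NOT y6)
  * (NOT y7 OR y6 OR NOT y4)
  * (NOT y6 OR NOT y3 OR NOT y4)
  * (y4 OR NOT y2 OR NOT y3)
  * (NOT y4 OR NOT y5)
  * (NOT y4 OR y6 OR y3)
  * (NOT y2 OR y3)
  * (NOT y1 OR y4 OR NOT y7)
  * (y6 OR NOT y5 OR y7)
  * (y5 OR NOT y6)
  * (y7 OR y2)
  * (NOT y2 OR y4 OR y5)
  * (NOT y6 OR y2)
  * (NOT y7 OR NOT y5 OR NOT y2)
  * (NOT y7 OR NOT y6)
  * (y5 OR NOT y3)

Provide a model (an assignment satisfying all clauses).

y1=False  y2=False  y3=False  y4=False  y5=False  y6=False  y7=True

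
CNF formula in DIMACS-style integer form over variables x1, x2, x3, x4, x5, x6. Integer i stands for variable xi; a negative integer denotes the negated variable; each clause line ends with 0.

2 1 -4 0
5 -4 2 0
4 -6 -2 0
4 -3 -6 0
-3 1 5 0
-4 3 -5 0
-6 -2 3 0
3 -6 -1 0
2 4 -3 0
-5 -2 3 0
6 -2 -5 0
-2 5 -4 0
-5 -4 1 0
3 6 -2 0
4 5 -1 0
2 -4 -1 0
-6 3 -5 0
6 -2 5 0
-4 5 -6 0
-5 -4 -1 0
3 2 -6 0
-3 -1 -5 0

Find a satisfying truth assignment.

x1=F, x2=F, x3=F, x4=F, x5=F, x6=F

Try x1 = False.
Set x2 = False and propagate.
  then x4 is forced to False.
  then x3 is forced to False.
  then x6 is forced to False.
x5 is now unconstrained; take x5 = False.
Every clause has at least one true literal under this assignment.
Check each clause:
  1. (x1 | x2 | ~x4) — ~x4 is true.
  2. (x5 | ~x4 | x2) — ~x4 is true.
  3. (x4 | ~x2 | ~x6) — ~x6 is true.
  4. (~x6 | x4 | ~x3) — ~x6 is true.
  5. (x5 | x1 | ~x3) — ~x3 is true.
  6. (~x5 | x3 | ~x4) — ~x4 is true.
  7. (~x2 | x3 | ~x6) — ~x6 is true.
  8. (~x1 | x3 | ~x6) — ~x6 is true.
  9. (x4 | x2 | ~x3) — ~x3 is true.
  10. (x3 | ~x2 | ~x5) — ~x2 is true.
  11. (~x5 | x6 | ~x2) — ~x5 is true.
  12. (x5 | ~x4 | ~x2) — ~x4 is true.
  13. (~x5 | ~x4 | x1) — ~x5 is true.
  14. (x3 | ~x2 | x6) — ~x2 is true.
  15. (x5 | ~x1 | x4) — ~x1 is true.
  16. (~x1 | x2 | ~x4) — ~x4 is true.
  17. (x3 | ~x5 | ~x6) — ~x6 is true.
  18. (x6 | x5 | ~x2) — ~x2 is true.
  19. (x5 | ~x6 | ~x4) — ~x6 is true.
  20. (~x5 | ~x1 | ~x4) — ~x5 is true.
  21. (x2 | x3 | ~x6) — ~x6 is true.
  22. (~x1 | ~x3 | ~x5) — ~x5 is true.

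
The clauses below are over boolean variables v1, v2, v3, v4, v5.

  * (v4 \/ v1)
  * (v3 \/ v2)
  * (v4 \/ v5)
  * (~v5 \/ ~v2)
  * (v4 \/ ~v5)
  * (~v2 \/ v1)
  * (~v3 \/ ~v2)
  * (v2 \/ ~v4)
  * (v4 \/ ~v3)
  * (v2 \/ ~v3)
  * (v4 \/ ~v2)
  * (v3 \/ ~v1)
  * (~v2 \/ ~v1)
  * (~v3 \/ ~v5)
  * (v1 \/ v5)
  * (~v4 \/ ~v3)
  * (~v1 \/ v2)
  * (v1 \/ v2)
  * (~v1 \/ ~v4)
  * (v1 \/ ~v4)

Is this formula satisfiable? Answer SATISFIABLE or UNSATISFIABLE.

UNSATISFIABLE

v2 = True:
  propagation gives v5=False, v4=True, v1=True; an empty clause results — contradiction.
v2 = False:
  propagation gives v3=True; an empty clause results — contradiction.
Every branch closes, so no satisfying assignment exists.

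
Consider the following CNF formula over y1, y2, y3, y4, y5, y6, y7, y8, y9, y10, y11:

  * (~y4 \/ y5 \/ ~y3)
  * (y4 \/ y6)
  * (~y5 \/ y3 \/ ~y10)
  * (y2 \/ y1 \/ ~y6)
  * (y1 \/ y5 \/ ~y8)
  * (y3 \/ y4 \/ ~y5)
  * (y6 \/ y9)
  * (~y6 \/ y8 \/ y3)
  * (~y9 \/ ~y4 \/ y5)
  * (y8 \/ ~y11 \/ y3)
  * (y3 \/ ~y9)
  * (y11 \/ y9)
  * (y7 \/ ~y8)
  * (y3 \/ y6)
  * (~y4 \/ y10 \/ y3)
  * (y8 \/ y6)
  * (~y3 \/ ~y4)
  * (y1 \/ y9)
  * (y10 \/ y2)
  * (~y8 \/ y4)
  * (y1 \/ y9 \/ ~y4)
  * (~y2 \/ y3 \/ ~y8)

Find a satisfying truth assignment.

y1 occurs only positively in the remaining clauses — set y1 = True.
Pure literal: y7 appears only positively; assign y7 = True.
Try y2 = False.
  then y10 is forced to True.
Branch on y3: take y3 = True.
  then y4 is forced to False.
  then y6 is forced to True.
  then y8 is forced to False.
Branch on y9: take y9 = True.
y5, y11 are now unconstrained; take y5 = True, y11 = True.
Every clause has at least one true literal under this assignment.

y1=True, y2=False, y3=True, y4=False, y5=True, y6=True, y7=True, y8=False, y9=True, y10=True, y11=True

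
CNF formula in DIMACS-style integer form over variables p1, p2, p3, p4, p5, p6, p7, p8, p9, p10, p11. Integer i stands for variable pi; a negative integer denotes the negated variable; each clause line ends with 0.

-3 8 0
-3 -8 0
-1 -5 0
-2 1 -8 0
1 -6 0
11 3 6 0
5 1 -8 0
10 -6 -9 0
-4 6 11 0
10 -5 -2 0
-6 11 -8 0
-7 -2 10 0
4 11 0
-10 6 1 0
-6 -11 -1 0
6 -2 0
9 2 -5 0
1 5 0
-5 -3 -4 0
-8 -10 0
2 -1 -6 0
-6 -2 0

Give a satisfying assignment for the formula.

p1=True, p2=False, p3=False, p4=True, p5=False, p6=False, p7=False, p8=False, p9=False, p10=True, p11=True

Check each clause:
  1. (~p3 \/ p8) — ~p3 is true.
  2. (~p8 \/ ~p3) — ~p8 is true.
  3. (~p5 \/ ~p1) — ~p5 is true.
  4. (~p8 \/ ~p2 \/ p1) — ~p8 is true.
  5. (~p6 \/ p1) — p1 is true.
  6. (p11 \/ p6 \/ p3) — p11 is true.
  7. (p5 \/ p1 \/ ~p8) — ~p8 is true.
  8. (~p6 \/ ~p9 \/ p10) — ~p6 is true.
  9. (p6 \/ p11 \/ ~p4) — p11 is true.
  10. (~p2 \/ p10 \/ ~p5) — p10 is true.
  11. (~p8 \/ p11 \/ ~p6) — ~p8 is true.
  12. (~p2 \/ ~p7 \/ p10) — ~p7 is true.
  13. (p11 \/ p4) — p11 is true.
  14. (~p10 \/ p1 \/ p6) — p1 is true.
  15. (~p11 \/ ~p6 \/ ~p1) — ~p6 is true.
  16. (~p2 \/ p6) — ~p2 is true.
  17. (~p5 \/ p2 \/ p9) — ~p5 is true.
  18. (p5 \/ p1) — p1 is true.
  19. (~p5 \/ ~p3 \/ ~p4) — ~p5 is true.
  20. (~p10 \/ ~p8) — ~p8 is true.
  21. (~p6 \/ ~p1 \/ p2) — ~p6 is true.
  22. (~p6 \/ ~p2) — ~p6 is true.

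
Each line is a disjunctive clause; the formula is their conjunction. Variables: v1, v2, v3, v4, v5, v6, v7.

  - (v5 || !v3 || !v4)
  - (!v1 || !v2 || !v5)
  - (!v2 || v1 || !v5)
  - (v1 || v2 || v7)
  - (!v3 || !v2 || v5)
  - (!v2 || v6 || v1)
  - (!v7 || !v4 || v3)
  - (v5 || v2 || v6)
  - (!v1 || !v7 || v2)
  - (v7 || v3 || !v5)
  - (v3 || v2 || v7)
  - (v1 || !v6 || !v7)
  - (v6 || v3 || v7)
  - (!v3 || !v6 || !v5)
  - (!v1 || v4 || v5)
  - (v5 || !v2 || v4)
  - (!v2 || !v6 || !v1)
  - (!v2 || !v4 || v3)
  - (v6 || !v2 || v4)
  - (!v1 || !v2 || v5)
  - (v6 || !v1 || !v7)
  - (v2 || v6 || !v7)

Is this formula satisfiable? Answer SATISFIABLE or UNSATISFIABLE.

SATISFIABLE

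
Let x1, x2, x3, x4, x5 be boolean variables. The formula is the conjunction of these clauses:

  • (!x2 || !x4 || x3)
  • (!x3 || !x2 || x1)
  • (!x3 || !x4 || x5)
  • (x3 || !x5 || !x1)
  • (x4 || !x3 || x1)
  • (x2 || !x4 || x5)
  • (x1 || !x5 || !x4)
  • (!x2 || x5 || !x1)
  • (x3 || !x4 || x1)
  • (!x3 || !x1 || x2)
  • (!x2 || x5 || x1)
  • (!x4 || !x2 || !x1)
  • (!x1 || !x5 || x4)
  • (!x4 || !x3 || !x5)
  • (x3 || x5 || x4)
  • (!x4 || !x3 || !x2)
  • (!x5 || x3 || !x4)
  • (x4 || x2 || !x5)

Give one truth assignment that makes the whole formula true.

x1=False, x2=True, x3=False, x4=False, x5=True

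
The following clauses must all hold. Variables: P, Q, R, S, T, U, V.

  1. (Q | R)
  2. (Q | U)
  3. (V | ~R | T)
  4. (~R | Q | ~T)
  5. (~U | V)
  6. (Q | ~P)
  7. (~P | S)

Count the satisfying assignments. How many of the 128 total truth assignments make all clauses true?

35

Split on Q, then R.
  Q=1, R=1: 15 of the 32 assignments to (P,S,T,U,V) work.
  Q=1, R=0: T free; 9 ways for (P,S,U,V) × 2^1 = 18.
  Q=0, R=1: remaining (P,S,T,U,V) ∈ {(0,0,0,1,1); (0,1,0,1,1)} — 2.
  Q=0, R=0: a clause becomes empty — 0.
Total: 15 + 18 + 2 + 0 = 35.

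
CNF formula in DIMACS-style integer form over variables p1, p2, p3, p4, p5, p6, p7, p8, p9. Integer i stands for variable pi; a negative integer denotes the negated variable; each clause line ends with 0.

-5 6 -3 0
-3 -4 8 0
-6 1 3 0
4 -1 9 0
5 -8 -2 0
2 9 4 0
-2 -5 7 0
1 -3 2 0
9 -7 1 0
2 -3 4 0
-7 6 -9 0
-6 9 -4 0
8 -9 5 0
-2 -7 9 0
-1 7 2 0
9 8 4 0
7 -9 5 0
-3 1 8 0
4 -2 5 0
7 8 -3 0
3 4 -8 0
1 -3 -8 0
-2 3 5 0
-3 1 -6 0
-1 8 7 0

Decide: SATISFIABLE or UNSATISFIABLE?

SATISFIABLE

Set p1 = True and propagate.
The remaining clauses are satisfied by p2 = True, p3 = True, p4 = True, p5 = True, p6 = True, p7 = True, p8 = True, p9 = True.
So p1=T  p2=T  p3=T  p4=T  p5=T  p6=T  p7=T  p8=T  p9=T is a satisfying assignment.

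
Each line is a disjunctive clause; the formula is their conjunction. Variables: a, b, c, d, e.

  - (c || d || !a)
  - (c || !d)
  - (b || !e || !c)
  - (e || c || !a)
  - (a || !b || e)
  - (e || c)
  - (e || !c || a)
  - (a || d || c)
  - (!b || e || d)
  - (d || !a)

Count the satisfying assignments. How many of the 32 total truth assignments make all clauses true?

5

The models are:
  a=0 b=1 c=1 d=0 e=1
  a=0 b=1 c=1 d=1 e=1
  a=1 b=0 c=1 d=1 e=0
  a=1 b=1 c=1 d=1 e=0
  a=1 b=1 c=1 d=1 e=1
Count: 5.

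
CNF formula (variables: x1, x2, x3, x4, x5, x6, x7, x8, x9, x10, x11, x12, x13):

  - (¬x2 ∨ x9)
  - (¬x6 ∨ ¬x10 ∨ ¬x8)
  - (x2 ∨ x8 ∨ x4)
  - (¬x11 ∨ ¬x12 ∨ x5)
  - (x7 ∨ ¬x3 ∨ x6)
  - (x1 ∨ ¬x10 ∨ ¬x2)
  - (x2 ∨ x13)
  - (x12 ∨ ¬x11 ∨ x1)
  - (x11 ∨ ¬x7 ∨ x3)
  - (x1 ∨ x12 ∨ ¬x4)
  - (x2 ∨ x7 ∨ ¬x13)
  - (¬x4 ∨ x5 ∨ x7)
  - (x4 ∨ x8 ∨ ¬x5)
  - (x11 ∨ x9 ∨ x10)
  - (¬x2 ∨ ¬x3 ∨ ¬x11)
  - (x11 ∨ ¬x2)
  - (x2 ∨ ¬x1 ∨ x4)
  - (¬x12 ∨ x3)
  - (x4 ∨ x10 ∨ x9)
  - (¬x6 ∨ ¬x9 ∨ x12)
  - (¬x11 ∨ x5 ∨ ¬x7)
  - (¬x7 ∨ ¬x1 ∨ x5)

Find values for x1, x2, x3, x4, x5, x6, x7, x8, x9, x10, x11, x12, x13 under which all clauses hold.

x1=T, x2=F, x3=T, x4=T, x5=T, x6=F, x7=T, x8=F, x9=T, x10=F, x11=F, x12=T, x13=T

Check each clause:
  1. (¬x2 ∨ x9) — x9 is true.
  2. (¬x10 ∨ ¬x6 ∨ ¬x8) — ¬x8 is true.
  3. (x2 ∨ x8 ∨ x4) — x4 is true.
  4. (¬x11 ∨ ¬x12 ∨ x5) — ¬x11 is true.
  5. (x6 ∨ ¬x3 ∨ x7) — x7 is true.
  6. (¬x2 ∨ x1 ∨ ¬x10) — x1 is true.
  7. (x13 ∨ x2) — x13 is true.
  8. (¬x11 ∨ x1 ∨ x12) — x1 is true.
  9. (x11 ∨ x3 ∨ ¬x7) — x3 is true.
  10. (x1 ∨ ¬x4 ∨ x12) — x1 is true.
  11. (x2 ∨ x7 ∨ ¬x13) — x7 is true.
  12. (x5 ∨ x7 ∨ ¬x4) — x5 is true.
  13. (x8 ∨ ¬x5 ∨ x4) — x4 is true.
  14. (x9 ∨ x11 ∨ x10) — x9 is true.
  15. (¬x11 ∨ ¬x3 ∨ ¬x2) — ¬x11 is true.
  16. (x11 ∨ ¬x2) — ¬x2 is true.
  17. (x2 ∨ x4 ∨ ¬x1) — x4 is true.
  18. (¬x12 ∨ x3) — x3 is true.
  19. (x10 ∨ x4 ∨ x9) — x9 is true.
  20. (x12 ∨ ¬x6 ∨ ¬x9) — ¬x6 is true.
  21. (¬x11 ∨ ¬x7 ∨ x5) — ¬x11 is true.
  22. (¬x7 ∨ ¬x1 ∨ x5) — x5 is true.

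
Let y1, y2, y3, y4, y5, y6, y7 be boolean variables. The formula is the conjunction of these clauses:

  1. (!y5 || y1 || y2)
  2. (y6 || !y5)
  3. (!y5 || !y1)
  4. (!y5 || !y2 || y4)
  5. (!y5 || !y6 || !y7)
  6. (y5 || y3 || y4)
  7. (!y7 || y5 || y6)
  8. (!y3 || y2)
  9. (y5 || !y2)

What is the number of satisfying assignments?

8

Satisfying assignments:
  y1=0 y2=0 y3=0 y4=1 y5=0 y6=0 y7=0
  y1=0 y2=0 y3=0 y4=1 y5=0 y6=1 y7=0
  y1=0 y2=0 y3=0 y4=1 y5=0 y6=1 y7=1
  y1=0 y2=1 y3=0 y4=1 y5=1 y6=1 y7=0
  y1=0 y2=1 y3=1 y4=1 y5=1 y6=1 y7=0
  y1=1 y2=0 y3=0 y4=1 y5=0 y6=0 y7=0
  y1=1 y2=0 y3=0 y4=1 y5=0 y6=1 y7=0
  y1=1 y2=0 y3=0 y4=1 y5=0 y6=1 y7=1
That's 8 in total.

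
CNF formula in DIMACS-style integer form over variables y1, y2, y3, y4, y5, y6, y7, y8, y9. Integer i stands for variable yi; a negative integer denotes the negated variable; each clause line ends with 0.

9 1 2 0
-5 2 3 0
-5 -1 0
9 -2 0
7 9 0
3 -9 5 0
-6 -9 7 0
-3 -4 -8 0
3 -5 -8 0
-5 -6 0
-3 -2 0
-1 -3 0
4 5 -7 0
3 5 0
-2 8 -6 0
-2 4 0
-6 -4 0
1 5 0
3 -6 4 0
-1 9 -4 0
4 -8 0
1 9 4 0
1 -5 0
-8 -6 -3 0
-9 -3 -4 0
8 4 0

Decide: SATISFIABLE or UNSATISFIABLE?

UNSATISFIABLE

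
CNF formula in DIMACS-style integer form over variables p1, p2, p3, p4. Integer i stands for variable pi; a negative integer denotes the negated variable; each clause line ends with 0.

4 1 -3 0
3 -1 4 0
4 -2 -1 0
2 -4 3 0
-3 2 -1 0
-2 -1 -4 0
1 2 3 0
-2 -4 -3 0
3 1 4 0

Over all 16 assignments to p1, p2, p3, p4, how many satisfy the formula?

2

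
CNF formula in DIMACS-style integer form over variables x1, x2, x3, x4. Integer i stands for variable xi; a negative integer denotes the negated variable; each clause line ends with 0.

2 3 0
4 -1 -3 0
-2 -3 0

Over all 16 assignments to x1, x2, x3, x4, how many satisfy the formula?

7

The models are:
  x1=0 x2=0 x3=1 x4=0
  x1=0 x2=0 x3=1 x4=1
  x1=0 x2=1 x3=0 x4=0
  x1=0 x2=1 x3=0 x4=1
  x1=1 x2=0 x3=1 x4=1
  x1=1 x2=1 x3=0 x4=0
  x1=1 x2=1 x3=0 x4=1
Count: 7.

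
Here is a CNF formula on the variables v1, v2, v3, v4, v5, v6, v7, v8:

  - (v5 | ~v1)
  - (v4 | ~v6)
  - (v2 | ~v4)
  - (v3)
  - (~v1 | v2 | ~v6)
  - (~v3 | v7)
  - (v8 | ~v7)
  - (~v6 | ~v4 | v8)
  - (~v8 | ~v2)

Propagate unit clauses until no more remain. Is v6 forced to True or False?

False

(v3) stands alone — v3 = True.
In (~v3 | v7), ~v3 is now false; v7 must hold, so v7 = True.
(v8 | ~v7) with v7 = True leaves only v8, so v8 = True.
(~v8 | ~v2): since v8 = True, the clause reduces to (~v2). v2 = False.
(v2 | ~v4) with v2 = False leaves only ~v4, so v4 = False.
(v4 | ~v6) with v4 = False leaves only ~v6, so v6 = False.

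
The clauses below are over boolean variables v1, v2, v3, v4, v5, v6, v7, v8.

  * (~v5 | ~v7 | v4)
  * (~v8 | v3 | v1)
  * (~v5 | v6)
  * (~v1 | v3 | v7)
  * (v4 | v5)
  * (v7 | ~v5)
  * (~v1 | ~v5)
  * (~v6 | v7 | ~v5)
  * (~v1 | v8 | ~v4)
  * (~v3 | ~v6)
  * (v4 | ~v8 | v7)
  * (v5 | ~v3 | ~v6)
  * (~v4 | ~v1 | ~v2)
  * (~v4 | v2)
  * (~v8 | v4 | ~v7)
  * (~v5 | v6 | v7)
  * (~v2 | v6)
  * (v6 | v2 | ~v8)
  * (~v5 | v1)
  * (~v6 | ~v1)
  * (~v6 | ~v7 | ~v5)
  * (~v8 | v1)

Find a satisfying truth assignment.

v1=F  v2=T  v3=F  v4=T  v5=F  v6=T  v7=T  v8=F

Check each clause:
  1. (v4 | ~v5 | ~v7) — ~v5 is true.
  2. (v1 | v3 | ~v8) — ~v8 is true.
  3. (v6 | ~v5) — ~v5 is true.
  4. (v7 | v3 | ~v1) — ~v1 is true.
  5. (v5 | v4) — v4 is true.
  6. (v7 | ~v5) — ~v5 is true.
  7. (~v1 | ~v5) — ~v5 is true.
  8. (~v5 | ~v6 | v7) — ~v5 is true.
  9. (v8 | ~v4 | ~v1) — ~v1 is true.
  10. (~v6 | ~v3) — ~v3 is true.
  11. (~v8 | v4 | v7) — ~v8 is true.
  12. (~v6 | v5 | ~v3) — ~v3 is true.
  13. (~v1 | ~v4 | ~v2) — ~v1 is true.
  14. (v2 | ~v4) — v2 is true.
  15. (v4 | ~v7 | ~v8) — ~v8 is true.
  16. (~v5 | v7 | v6) — ~v5 is true.
  17. (v6 | ~v2) — v6 is true.
  18. (v6 | v2 | ~v8) — ~v8 is true.
  19. (~v5 | v1) — ~v5 is true.
  20. (~v6 | ~v1) — ~v1 is true.
  21. (~v5 | ~v6 | ~v7) — ~v5 is true.
  22. (v1 | ~v8) — ~v8 is true.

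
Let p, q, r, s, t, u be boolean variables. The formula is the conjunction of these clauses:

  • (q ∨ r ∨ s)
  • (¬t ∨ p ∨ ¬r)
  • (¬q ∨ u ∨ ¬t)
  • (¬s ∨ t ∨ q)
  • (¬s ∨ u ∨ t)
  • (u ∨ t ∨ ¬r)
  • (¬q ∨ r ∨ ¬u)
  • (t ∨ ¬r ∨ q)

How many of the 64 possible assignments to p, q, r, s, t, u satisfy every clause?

Split on t, then q.
  t=1, q=1: remaining (p,r,s,u) ∈ {(1,1,0,1); (1,1,1,1)} — 2.
  t=1, q=0: u free; 4 ways for (p,r,s) × 2^1 = 8.
  t=0, q=1: p free; 3 ways for (r,s,u) × 2^1 = 6.
  t=0, q=0: a clause becomes empty — 0.
Total: 2 + 8 + 6 + 0 = 16.

16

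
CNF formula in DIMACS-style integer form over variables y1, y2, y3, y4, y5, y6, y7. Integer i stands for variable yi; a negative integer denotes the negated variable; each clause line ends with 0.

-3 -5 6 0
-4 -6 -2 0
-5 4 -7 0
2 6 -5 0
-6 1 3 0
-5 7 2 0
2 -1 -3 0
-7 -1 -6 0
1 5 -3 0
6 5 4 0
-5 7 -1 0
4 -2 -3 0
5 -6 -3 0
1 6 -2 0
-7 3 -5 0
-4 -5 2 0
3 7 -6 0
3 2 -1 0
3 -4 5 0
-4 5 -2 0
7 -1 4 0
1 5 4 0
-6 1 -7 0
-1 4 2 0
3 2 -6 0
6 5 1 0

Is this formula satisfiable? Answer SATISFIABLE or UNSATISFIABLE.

y5 = True:
  y2 = True:
    y6 = True:
      propagation gives y4=False, y7=False, y1=False; contradiction.
    y6 = False:
      propagation gives y3=False, y1=True, y7=True; contradiction.
  y2 = False:
    propagation gives y6=True, y7=True, y4=True; an empty clause results — contradiction.
y5 = False:
  y1 = True:
    y2 = True:
      propagation gives y4=False, y6=True, y7=False; contradiction.
    y2 = False:
      propagation gives y3=False; contradiction.
  y1 = False:
    propagation gives y3=False, y6=False; an empty clause results — contradiction.
Every branch closes, so no satisfying assignment exists.

UNSATISFIABLE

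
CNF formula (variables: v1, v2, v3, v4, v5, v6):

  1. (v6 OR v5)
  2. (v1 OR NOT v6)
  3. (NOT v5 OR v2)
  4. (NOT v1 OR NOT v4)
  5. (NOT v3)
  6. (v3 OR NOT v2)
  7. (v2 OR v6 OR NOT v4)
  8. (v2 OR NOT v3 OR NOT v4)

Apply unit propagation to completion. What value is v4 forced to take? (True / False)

(NOT v3) stands alone — v3 = False.
From (v3 OR NOT v2) and v3 = False: v2 = False.
From (v2 OR NOT v5) and v2 = False: v5 = False.
(v6 OR v5): since v5 = False, the clause reduces to (v6). v6 = True.
In (v1 OR NOT v6), NOT v6 is now false; v1 must hold, so v1 = True.
(NOT v1 OR NOT v4) with v1 = True leaves only NOT v4, so v4 = False.

False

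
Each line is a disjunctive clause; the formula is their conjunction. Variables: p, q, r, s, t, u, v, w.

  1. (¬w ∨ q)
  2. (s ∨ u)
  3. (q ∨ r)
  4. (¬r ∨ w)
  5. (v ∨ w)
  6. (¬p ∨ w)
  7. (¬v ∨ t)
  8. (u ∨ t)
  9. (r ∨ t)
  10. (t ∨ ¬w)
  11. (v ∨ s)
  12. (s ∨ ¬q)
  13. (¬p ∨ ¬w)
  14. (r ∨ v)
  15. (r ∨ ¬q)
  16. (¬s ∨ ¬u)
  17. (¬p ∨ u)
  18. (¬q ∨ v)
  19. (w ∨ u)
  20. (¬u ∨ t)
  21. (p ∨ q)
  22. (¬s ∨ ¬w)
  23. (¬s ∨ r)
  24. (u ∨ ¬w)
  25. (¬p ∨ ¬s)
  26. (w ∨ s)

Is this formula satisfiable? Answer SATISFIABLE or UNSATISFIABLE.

w = True:
  propagation gives q=True, t=True, s=True; an empty clause results — contradiction.
w = False:
  propagation gives r=False, q=True; an empty clause results — contradiction.
Every branch closes, so no satisfying assignment exists.

UNSATISFIABLE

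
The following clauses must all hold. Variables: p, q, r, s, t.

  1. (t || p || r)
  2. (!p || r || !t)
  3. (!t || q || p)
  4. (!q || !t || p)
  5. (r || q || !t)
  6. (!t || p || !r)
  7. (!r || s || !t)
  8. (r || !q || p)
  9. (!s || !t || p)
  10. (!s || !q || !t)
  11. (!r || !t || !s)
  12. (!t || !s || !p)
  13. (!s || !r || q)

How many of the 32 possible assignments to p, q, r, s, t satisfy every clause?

10

Case analysis on t and p:
  t=T, p=T: a clause becomes empty — 0.
  t=T, p=F: a clause becomes empty — 0.
  t=F, p=T: 7 of the 8 assignments to (q,r,s) work.
  t=F, p=F: remaining (q,r,s) ∈ {(F,T,F); (T,T,F); (T,T,T)} — 3.
Total: 0 + 0 + 7 + 3 = 10.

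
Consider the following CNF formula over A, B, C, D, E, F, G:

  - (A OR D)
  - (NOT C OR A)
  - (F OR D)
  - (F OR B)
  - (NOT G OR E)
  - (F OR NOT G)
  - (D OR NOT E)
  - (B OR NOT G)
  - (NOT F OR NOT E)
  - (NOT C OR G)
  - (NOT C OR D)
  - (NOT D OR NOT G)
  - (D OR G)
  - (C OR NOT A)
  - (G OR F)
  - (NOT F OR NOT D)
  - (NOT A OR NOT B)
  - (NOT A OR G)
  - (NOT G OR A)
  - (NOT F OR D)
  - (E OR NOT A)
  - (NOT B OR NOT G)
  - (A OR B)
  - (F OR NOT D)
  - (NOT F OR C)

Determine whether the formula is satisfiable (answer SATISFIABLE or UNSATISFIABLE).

G = True:
  propagation gives E=True, F=True; an empty clause results — contradiction.
G = False:
  propagation gives C=False, D=True, A=False, F=True; an empty clause results — contradiction.
Every branch closes, so no satisfying assignment exists.

UNSATISFIABLE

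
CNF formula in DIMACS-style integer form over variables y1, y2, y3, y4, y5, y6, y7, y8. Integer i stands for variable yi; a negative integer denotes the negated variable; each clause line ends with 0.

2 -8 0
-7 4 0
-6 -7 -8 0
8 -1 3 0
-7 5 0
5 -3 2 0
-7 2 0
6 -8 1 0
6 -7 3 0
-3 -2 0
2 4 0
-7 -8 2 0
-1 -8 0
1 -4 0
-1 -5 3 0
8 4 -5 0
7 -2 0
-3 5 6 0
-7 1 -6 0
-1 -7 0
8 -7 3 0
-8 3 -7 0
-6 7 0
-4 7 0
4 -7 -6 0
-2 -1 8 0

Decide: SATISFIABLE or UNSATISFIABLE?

UNSATISFIABLE

y7 = True:
  propagation gives y4=True, y5=True, y2=True, y3=False; an empty clause results — contradiction.
y7 = False:
  propagation gives y2=False, y8=False, y4=True; an empty clause results — contradiction.
Every branch closes, so no satisfying assignment exists.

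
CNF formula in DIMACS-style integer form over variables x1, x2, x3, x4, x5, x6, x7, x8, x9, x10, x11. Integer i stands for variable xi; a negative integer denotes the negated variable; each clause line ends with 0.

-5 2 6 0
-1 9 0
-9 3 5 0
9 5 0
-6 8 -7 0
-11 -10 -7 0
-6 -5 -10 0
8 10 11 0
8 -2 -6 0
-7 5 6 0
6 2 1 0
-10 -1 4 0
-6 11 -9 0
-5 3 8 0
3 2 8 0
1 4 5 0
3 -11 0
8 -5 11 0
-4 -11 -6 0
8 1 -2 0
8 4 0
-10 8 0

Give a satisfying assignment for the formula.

x1=False  x2=True  x3=True  x4=True  x5=False  x6=False  x7=False  x8=True  x9=True  x10=True  x11=True

Check each clause:
  1. (x6 OR x2 OR NOT x5) — x2 is true.
  2. (NOT x1 OR x9) — x9 is true.
  3. (NOT x9 OR x5 OR x3) — x3 is true.
  4. (x5 OR x9) — x9 is true.
  5. (x8 OR NOT x7 OR NOT x6) — x8 is true.
  6. (NOT x11 OR NOT x10 OR NOT x7) — NOT x7 is true.
  7. (NOT x6 OR NOT x5 OR NOT x10) — NOT x6 is true.
  8. (x8 OR x11 OR x10) — x8 is true.
  9. (NOT x6 OR NOT x2 OR x8) — x8 is true.
  10. (x5 OR NOT x7 OR x6) — NOT x7 is true.
  11. (x6 OR x1 OR x2) — x2 is true.
  12. (NOT x10 OR NOT x1 OR x4) — x4 is true.
  13. (x11 OR NOT x9 OR NOT x6) — NOT x6 is true.
  14. (NOT x5 OR x8 OR x3) — x8 is true.
  15. (x8 OR x2 OR x3) — x8 is true.
  16. (x5 OR x4 OR x1) — x4 is true.
  17. (NOT x11 OR x3) — x3 is true.
  18. (NOT x5 OR x11 OR x8) — x8 is true.
  19. (NOT x4 OR NOT x11 OR NOT x6) — NOT x6 is true.
  20. (x1 OR x8 OR NOT x2) — x8 is true.
  21. (x4 OR x8) — x8 is true.
  22. (x8 OR NOT x10) — x8 is true.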